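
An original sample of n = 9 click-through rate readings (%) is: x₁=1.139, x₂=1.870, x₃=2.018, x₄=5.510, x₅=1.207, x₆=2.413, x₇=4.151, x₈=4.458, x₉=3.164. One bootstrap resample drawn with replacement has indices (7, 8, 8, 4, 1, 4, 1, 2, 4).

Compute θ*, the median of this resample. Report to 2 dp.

θ* = 4.46

Resample values: 4.151, 4.458, 4.458, 5.510, 1.139, 5.510, 1.139, 1.870, 5.510.
Sorted: 1.139, 1.139, 1.870, 4.151, 4.458, 4.458, 5.510, 5.510, 5.510
Median = middle value = 4.46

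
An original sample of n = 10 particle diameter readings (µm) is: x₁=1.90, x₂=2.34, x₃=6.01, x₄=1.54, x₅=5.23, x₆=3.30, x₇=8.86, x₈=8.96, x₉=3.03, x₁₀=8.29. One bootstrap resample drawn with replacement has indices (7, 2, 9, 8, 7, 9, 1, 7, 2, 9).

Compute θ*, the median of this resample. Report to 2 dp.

θ* = 3.03

Resample values: 8.86, 2.34, 3.03, 8.96, 8.86, 3.03, 1.90, 8.86, 2.34, 3.03.
Sorted: 1.90, 2.34, 2.34, 3.03, 3.03, 3.03, 8.86, 8.86, 8.86, 8.96
Median = average of the two middle values = 3.03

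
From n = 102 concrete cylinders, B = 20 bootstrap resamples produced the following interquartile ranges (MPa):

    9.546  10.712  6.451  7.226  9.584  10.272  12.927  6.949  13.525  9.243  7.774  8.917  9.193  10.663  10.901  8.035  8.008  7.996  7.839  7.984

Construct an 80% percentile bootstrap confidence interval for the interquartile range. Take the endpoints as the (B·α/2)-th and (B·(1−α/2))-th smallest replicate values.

Sorted replicates: 6.451, 6.949, 7.226, 7.774, 7.839, 7.984, 7.996, 8.008, 8.035, 8.917, 9.193, 9.243, 9.546, 9.584, 10.272, 10.663, 10.712, 10.901, 12.927, 13.525
α = 0.20; lower rank = 20 × 0.100 = 2; upper rank = 20 × 0.900 = 18.
The 2nd smallest replicate is 6.949; the 18th is 10.901.

(6.949, 10.901)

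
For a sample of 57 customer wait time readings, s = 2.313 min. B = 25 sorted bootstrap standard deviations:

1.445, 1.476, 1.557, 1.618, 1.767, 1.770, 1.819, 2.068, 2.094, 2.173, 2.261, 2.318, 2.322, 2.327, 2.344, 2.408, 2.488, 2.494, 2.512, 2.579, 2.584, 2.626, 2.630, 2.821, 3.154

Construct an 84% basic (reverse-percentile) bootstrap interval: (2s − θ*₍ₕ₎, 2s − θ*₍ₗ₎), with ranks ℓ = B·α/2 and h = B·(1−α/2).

Percentile endpoints at ranks 2 and 23: θ*₍2₎ = 1.476, θ*₍23₎ = 2.630.
Basic interval reflects these around s:
  lower = 2 × 2.313 − 2.630 = 1.996
  upper = 2 × 2.313 − 1.476 = 3.150

(1.996, 3.150)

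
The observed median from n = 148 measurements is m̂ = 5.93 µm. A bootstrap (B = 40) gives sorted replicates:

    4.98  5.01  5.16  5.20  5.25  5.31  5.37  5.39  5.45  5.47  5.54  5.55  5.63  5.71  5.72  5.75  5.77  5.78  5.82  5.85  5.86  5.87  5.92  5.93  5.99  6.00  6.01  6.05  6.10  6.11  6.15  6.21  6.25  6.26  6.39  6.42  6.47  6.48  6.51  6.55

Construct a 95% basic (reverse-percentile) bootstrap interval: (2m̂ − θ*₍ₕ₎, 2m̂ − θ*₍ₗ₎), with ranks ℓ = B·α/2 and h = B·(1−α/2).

(5.35, 6.88)

Percentile endpoints at ranks 1 and 39: θ*₍1₎ = 4.98, θ*₍39₎ = 6.51.
Basic interval reflects these around m̂:
  lower = 2 × 5.93 − 6.51 = 5.35
  upper = 2 × 5.93 − 4.98 = 6.88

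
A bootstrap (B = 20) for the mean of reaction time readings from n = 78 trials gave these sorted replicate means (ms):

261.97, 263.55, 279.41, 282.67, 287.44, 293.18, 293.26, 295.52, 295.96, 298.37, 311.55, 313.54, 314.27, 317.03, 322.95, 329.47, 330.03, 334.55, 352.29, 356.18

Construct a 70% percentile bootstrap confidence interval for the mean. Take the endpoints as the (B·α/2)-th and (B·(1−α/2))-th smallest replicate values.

(279.41, 330.03)

α = 0.30; lower rank = 20 × 0.150 = 3; upper rank = 20 × 0.850 = 17.
The 3rd smallest replicate is 279.41; the 17th is 330.03.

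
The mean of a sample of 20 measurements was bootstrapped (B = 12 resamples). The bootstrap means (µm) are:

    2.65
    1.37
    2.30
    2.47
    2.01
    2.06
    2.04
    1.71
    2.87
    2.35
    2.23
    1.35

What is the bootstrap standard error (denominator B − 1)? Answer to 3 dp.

Bootstrap SE is the standard deviation of the 12 replicate means.
Mean of replicates: (2.65 + 1.37 + 2.30 + 2.47 + 2.01 + 2.06 + 2.04 + 1.71 + 2.87 + 2.35 + 2.23 + 1.35) / 12 = 25.4100 / 12 = 2.1175
Sum of squared deviations: (+0.5325)² + (−0.7475)² + (+0.1825)² + (+0.3525)² + (−0.1075)² + (−0.0575)² + (−0.0775)² + (−0.4075)² + (+0.7525)² + (+0.2325)² + (+0.1125)² + (−0.7675)² = 2.4088
Variance = 2.4088 / 11 = 0.2190
SE* = √0.2190

SE* = 0.468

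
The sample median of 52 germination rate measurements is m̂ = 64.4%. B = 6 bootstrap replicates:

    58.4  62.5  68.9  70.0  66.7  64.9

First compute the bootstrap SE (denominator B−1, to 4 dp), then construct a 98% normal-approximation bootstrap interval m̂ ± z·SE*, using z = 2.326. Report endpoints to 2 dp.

(54.39, 74.41)

Mean of replicates = 65.2333; sum of squared deviations = 92.5933; SE* = √(92.5933/5) = 4.3033
Margin = 2.326 × 4.3033 = 10.009
Interval: 64.4 ± 10.009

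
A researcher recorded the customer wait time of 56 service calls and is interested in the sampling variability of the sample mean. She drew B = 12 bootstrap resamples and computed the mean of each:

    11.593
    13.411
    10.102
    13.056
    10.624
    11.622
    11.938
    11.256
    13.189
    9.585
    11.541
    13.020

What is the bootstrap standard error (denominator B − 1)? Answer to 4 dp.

Bootstrap SE is the standard deviation of the 12 replicate means.
Mean of replicates: (11.593 + 13.411 + 10.102 + 13.056 + 10.624 + 11.622 + 11.938 + 11.256 + 13.189 + 9.585 + 11.541 + 13.020) / 12 = 140.93700 / 12 = 11.74475
Sum of squared deviations: (−0.15175)² + (+1.66625)² + (−1.64275)² + (+1.31125)² + (−1.12075)² + (−0.12275)² + (+0.19325)² + (−0.48875)² + (+1.44425)² + (−2.15975)² + (−0.20375)² + (+1.27525)² = 17.18295
Variance = 17.18295 / 11 = 1.56209
SE* = √1.56209

SE* = 1.2498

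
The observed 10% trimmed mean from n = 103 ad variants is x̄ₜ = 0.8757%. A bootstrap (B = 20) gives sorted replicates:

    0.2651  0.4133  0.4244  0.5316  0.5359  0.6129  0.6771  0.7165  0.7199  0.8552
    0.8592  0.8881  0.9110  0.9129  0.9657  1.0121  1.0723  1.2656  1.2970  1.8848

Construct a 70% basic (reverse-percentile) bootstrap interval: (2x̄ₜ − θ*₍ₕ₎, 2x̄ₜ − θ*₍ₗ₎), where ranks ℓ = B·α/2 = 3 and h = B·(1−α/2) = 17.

(0.6791, 1.3270)

Percentile endpoints at ranks 3 and 17: θ*₍3₎ = 0.4244, θ*₍17₎ = 1.0723.
Basic interval reflects these around x̄ₜ:
  lower = 2 × 0.8757 − 1.0723 = 0.6791
  upper = 2 × 0.8757 − 0.4244 = 1.3270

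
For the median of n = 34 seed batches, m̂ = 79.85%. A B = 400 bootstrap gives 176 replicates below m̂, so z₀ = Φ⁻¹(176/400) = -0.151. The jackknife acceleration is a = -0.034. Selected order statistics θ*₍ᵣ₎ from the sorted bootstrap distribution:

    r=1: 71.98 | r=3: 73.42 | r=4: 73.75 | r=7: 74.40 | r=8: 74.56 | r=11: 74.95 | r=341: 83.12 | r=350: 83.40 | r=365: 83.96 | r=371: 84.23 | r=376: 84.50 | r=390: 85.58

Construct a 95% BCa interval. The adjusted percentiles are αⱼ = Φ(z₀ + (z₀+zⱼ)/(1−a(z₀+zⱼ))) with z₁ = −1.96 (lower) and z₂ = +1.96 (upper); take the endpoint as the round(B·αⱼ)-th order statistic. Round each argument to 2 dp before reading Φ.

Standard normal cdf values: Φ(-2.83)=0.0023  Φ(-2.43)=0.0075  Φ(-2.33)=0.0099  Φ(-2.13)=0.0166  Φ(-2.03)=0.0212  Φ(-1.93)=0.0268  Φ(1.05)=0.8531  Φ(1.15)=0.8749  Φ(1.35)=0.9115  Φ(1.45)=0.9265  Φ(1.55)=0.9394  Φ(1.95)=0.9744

(73.42, 84.50)

Lower: z₀ + z₁ = -0.151 + (-1.960) = -2.111; 1 − a(z₀+z₁) = 1 − (-0.034)(-2.111) = 0.9282; argument = -0.151 + (-2.111)/0.9282 = -2.4252 → -2.43.
α₁ = Φ(-2.43) = 0.0075; rank = round(400 × 0.0075) = 3; θ*₍3₎ = 73.42.
Upper: z₀ + z₂ = 1.809; 1 − a(z₀+z₂) = 1.0615; argument = 1.5532 → 1.55; α₂ = 0.9394; rank = 376; θ*₍376₎ = 84.50.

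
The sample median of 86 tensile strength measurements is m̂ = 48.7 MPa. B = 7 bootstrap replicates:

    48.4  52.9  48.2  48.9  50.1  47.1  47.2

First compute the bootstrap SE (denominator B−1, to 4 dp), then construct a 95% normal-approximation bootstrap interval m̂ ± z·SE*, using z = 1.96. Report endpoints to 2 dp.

(44.76, 52.64)

Mean of replicates = 48.9714; sum of squared deviations = 24.2743; SE* = √(24.2743/6) = 2.0114
Margin = 1.96 × 2.0114 = 3.942
Interval: 48.7 ± 3.942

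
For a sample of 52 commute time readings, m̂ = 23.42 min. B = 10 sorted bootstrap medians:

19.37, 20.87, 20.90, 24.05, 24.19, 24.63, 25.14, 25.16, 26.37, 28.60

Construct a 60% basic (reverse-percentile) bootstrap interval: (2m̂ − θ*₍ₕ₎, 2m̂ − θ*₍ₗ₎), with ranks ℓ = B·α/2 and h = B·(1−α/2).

(21.68, 25.97)

Percentile endpoints at ranks 2 and 8: θ*₍2₎ = 20.87, θ*₍8₎ = 25.16.
Basic interval reflects these around m̂:
  lower = 2 × 23.42 − 25.16 = 21.68
  upper = 2 × 23.42 − 20.87 = 25.97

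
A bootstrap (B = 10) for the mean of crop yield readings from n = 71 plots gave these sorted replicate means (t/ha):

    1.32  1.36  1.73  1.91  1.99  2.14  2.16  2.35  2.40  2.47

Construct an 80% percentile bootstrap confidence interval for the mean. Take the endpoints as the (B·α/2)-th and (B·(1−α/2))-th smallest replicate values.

(1.32, 2.40)

α = 0.20; lower rank = 10 × 0.100 = 1; upper rank = 10 × 0.900 = 9.
The 1st smallest replicate is 1.32; the 9th is 2.40.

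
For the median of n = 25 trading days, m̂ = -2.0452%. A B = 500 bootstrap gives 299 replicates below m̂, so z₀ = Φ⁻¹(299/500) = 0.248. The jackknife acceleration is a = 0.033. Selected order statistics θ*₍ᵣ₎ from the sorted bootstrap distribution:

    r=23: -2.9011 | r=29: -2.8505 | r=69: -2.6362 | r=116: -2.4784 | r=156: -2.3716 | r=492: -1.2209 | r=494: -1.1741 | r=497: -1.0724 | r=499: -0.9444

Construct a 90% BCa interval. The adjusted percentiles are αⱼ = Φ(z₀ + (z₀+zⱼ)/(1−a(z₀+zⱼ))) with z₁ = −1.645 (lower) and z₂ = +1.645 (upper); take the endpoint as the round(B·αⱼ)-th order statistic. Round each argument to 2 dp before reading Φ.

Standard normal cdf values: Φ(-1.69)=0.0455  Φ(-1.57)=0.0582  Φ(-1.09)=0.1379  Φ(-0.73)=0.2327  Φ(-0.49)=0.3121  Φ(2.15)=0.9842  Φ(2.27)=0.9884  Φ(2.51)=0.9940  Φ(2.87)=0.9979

Lower: z₀ + z₁ = 0.248 + (-1.645) = -1.397; 1 − a(z₀+z₁) = 1 − (0.033)(-1.397) = 1.0461; argument = 0.248 + (-1.397)/1.0461 = -1.0874 → -1.09.
α₁ = Φ(-1.09) = 0.1379; rank = round(500 × 0.1379) = 69; θ*₍69₎ = -2.6362.
Upper: z₀ + z₂ = 1.893; 1 − a(z₀+z₂) = 0.9375; argument = 2.2671 → 2.27; α₂ = 0.9884; rank = 494; θ*₍494₎ = -1.1741.

(-2.6362, -1.1741)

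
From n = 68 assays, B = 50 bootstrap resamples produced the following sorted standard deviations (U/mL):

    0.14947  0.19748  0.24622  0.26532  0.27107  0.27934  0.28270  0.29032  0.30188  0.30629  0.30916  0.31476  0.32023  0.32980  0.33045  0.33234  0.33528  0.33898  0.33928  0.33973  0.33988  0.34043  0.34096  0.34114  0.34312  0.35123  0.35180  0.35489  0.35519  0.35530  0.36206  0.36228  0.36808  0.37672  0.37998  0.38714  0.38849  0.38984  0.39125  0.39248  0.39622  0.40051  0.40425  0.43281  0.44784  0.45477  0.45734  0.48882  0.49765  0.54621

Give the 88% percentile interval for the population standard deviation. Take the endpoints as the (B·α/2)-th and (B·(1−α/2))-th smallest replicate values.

α = 0.12; lower rank = 50 × 0.060 = 3; upper rank = 50 × 0.940 = 47.
The 3rd smallest replicate is 0.24622; the 47th is 0.45734.

(0.24622, 0.45734)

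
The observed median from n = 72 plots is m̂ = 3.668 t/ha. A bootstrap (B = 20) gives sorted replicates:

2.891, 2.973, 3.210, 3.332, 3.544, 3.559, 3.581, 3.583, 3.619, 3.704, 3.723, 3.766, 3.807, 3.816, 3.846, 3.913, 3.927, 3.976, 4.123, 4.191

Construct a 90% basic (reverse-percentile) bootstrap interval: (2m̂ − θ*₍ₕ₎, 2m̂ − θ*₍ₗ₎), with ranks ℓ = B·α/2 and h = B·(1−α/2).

Percentile endpoints at ranks 1 and 19: θ*₍1₎ = 2.891, θ*₍19₎ = 4.123.
Basic interval reflects these around m̂:
  lower = 2 × 3.668 − 4.123 = 3.213
  upper = 2 × 3.668 − 2.891 = 4.445

(3.213, 4.445)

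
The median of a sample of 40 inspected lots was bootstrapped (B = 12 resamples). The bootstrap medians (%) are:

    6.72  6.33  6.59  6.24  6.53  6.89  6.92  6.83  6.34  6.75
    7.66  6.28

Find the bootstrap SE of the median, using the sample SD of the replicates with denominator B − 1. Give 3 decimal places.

SE* = 0.395

Bootstrap SE is the standard deviation of the 12 replicate medians.
Mean of replicates: (6.72 + 6.33 + 6.59 + 6.24 + 6.53 + 6.89 + 6.92 + 6.83 + 6.34 + 6.75 + 7.66 + 6.28) / 12 = 80.0800 / 12 = 6.6733
Sum of squared deviations: (+0.0467)² + (−0.3433)² + (−0.0833)² + (−0.4333)² + (−0.1433)² + (+0.2167)² + (+0.2467)² + (+0.1567)² + (−0.3333)² + (+0.0767)² + (+0.9867)² + (−0.3933)² = 1.7129
Variance = 1.7129 / 11 = 0.1557
SE* = √0.1557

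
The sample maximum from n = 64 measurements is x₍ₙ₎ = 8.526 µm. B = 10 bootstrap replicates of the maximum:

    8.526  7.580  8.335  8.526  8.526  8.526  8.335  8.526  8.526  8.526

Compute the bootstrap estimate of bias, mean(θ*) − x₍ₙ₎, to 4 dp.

mean(θ*) = (8.526 + 7.580 + 8.335 + 8.526 + 8.526 + 8.526 + 8.335 + 8.526 + 8.526 + 8.526) / 10 = 8.39320
bias = 8.39320 − 8.526

bias = −0.1328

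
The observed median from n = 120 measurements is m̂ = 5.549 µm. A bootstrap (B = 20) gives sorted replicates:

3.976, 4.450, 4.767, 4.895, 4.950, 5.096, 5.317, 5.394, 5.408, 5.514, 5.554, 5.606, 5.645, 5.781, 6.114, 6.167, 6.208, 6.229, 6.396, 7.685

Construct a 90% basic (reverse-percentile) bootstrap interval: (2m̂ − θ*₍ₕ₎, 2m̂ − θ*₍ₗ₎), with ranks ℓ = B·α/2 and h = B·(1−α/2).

Percentile endpoints at ranks 1 and 19: θ*₍1₎ = 3.976, θ*₍19₎ = 6.396.
Basic interval reflects these around m̂:
  lower = 2 × 5.549 − 6.396 = 4.702
  upper = 2 × 5.549 − 3.976 = 7.122

(4.702, 7.122)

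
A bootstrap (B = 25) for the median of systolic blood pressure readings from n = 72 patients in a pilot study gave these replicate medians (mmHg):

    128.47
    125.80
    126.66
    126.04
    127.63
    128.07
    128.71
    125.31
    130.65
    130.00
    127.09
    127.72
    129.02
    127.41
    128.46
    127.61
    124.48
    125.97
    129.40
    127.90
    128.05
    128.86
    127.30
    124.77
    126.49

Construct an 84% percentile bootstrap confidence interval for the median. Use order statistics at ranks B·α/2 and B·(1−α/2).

Sorted replicates: 124.48, 124.77, 125.31, 125.80, 125.97, 126.04, 126.49, 126.66, 127.09, 127.30, 127.41, 127.61, 127.63, 127.72, 127.90, 128.05, 128.07, 128.46, 128.47, 128.71, 128.86, 129.02, 129.40, 130.00, 130.65
α = 0.16; lower rank = 25 × 0.080 = 2; upper rank = 25 × 0.920 = 23.
The 2nd smallest replicate is 124.77; the 23rd is 129.40.

(124.77, 129.40)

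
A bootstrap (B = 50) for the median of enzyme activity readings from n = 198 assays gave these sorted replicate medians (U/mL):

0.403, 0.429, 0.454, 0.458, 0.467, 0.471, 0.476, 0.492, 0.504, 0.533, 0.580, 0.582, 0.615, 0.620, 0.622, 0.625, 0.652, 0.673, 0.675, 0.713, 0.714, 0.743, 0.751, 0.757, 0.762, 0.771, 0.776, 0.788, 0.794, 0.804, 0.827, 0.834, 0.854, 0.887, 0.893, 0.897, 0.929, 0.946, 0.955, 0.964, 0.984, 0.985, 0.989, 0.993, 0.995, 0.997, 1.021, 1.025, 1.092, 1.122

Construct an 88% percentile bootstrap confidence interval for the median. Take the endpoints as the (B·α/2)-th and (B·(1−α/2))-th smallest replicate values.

α = 0.12; lower rank = 50 × 0.060 = 3; upper rank = 50 × 0.940 = 47.
The 3rd smallest replicate is 0.454; the 47th is 1.021.

(0.454, 1.021)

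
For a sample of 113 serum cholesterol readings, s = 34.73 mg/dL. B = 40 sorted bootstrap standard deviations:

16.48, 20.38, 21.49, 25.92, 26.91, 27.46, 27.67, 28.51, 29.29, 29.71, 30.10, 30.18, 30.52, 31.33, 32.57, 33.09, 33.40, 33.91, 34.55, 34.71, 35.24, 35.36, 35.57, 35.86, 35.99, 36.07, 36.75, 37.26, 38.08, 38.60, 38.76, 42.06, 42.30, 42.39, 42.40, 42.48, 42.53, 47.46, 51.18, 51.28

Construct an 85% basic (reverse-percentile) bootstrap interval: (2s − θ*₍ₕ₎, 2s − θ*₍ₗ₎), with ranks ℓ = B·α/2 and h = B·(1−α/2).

Percentile endpoints at ranks 3 and 37: θ*₍3₎ = 21.49, θ*₍37₎ = 42.53.
Basic interval reflects these around s:
  lower = 2 × 34.73 − 42.53 = 26.93
  upper = 2 × 34.73 − 21.49 = 47.97

(26.93, 47.97)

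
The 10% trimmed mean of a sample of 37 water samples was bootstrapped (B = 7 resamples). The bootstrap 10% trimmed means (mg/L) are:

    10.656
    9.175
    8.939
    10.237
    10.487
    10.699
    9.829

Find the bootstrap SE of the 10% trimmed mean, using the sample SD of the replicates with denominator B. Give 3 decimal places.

Bootstrap SE is the standard deviation of the 7 replicate 10% trimmed means.
Mean of replicates: (10.656 + 9.175 + 8.939 + 10.237 + 10.487 + 10.699 + 9.829) / 7 = 70.0220 / 7 = 10.0031
Sum of squared deviations: (+0.6529)² + (−0.8281)² + (−1.0641)² + (+0.2339)² + (+0.4839)² + (+0.6959)² + (−0.1741)² = 3.0478
Variance = 3.0478 / 7 = 0.4354
SE* = √0.4354

SE* = 0.660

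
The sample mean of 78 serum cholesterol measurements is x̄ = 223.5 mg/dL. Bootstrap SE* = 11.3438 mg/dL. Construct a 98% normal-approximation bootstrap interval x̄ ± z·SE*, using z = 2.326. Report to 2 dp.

Margin = 2.326 × 11.3438 = 26.386
Interval: 223.5 ± 26.386

(197.11, 249.89)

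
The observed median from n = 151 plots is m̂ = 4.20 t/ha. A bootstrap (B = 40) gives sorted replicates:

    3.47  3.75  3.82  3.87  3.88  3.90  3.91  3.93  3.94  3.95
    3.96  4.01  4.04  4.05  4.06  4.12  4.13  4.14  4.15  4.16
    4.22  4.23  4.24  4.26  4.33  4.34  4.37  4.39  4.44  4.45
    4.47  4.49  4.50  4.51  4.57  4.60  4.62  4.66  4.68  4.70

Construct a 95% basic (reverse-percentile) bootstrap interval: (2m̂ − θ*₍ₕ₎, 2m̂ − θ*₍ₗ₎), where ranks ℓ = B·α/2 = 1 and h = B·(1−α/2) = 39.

(3.72, 4.93)

Percentile endpoints at ranks 1 and 39: θ*₍1₎ = 3.47, θ*₍39₎ = 4.68.
Basic interval reflects these around m̂:
  lower = 2 × 4.20 − 4.68 = 3.72
  upper = 2 × 4.20 − 3.47 = 4.93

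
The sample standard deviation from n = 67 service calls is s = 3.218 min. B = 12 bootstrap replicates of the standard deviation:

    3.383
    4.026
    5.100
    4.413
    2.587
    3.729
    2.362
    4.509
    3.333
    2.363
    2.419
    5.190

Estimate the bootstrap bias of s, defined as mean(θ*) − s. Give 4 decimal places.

bias = +0.3998

mean(θ*) = (3.383 + 4.026 + 5.100 + 4.413 + 2.587 + 3.729 + 2.362 + 4.509 + 3.333 + 2.363 + 2.419 + 5.190) / 12 = 3.61783
bias = 3.61783 − 3.218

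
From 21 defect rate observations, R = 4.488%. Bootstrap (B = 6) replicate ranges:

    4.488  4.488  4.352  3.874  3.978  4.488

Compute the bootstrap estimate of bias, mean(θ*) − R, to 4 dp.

mean(θ*) = (4.488 + 4.488 + 4.352 + 3.874 + 3.978 + 4.488) / 6 = 4.27800
bias = 4.27800 − 4.488

bias = −0.2100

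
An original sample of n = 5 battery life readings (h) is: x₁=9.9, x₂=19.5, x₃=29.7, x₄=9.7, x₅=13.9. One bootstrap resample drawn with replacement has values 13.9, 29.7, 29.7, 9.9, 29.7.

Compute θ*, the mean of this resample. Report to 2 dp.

Mean = (13.9 + 29.7 + 29.7 + 9.9 + 29.7) / 5 = 112.90 / 5 = 22.58

θ* = 22.58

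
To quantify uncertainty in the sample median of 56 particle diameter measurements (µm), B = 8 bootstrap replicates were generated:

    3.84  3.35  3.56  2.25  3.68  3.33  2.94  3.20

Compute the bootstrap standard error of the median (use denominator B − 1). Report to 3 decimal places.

Bootstrap SE is the standard deviation of the 8 replicate medians.
Mean of replicates: (3.84 + 3.35 + 3.56 + 2.25 + 3.68 + 3.33 + 2.94 + 3.20) / 8 = 26.1500 / 8 = 3.2687
Sum of squared deviations: (+0.5713)² + (+0.0813)² + (+0.2913)² + (−1.0187)² + (+0.4113)² + (+0.0613)² + (−0.3287)² + (−0.0687)² = 1.7413
Variance = 1.7413 / 7 = 0.2488
SE* = √0.2488

SE* = 0.499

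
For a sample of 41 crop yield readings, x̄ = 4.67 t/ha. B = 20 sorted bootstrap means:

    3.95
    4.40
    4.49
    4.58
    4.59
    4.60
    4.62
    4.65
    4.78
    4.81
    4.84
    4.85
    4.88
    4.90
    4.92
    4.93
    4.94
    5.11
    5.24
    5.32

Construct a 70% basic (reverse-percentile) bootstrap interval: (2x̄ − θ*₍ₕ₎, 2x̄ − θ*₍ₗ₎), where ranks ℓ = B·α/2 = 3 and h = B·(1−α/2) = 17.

(4.40, 4.85)

Percentile endpoints at ranks 3 and 17: θ*₍3₎ = 4.49, θ*₍17₎ = 4.94.
Basic interval reflects these around x̄:
  lower = 2 × 4.67 − 4.94 = 4.40
  upper = 2 × 4.67 − 4.49 = 4.85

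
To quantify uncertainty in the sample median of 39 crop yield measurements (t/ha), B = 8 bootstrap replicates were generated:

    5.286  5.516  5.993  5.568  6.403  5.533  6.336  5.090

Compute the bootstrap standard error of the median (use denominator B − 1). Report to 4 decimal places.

Bootstrap SE is the standard deviation of the 8 replicate medians.
Mean of replicates: (5.286 + 5.516 + 5.993 + 5.568 + 6.403 + 5.533 + 6.336 + 5.090) / 8 = 45.72500 / 8 = 5.71563
Sum of squared deviations: (−0.42963)² + (−0.19963)² + (+0.27738)² + (−0.14763)² + (+0.68737)² + (−0.18262)² + (+0.62038)² + (−0.62563)² = 1.60527
Variance = 1.60527 / 7 = 0.22932
SE* = √0.22932

SE* = 0.4789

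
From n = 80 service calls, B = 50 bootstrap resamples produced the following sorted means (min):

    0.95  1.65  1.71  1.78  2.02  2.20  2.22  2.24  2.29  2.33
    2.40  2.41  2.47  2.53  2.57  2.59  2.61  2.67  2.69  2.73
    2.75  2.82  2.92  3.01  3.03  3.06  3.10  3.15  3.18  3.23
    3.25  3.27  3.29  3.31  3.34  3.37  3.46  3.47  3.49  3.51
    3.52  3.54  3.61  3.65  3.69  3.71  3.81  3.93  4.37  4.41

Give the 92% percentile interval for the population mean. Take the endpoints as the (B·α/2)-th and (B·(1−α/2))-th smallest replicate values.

(1.65, 3.93)

α = 0.08; lower rank = 50 × 0.040 = 2; upper rank = 50 × 0.960 = 48.
The 2nd smallest replicate is 1.65; the 48th is 3.93.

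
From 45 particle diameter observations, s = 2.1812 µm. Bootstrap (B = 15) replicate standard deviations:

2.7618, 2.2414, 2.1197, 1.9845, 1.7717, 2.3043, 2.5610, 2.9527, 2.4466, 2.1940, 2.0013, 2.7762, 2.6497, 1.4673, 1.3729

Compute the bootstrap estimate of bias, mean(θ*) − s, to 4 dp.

mean(θ*) = (2.7618 + 2.2414 + 2.1197 + 1.9845 + 1.7717 + 2.3043 + 2.5610 + 2.9527 + 2.4466 + 2.1940 + 2.0013 + 2.7762 + 2.6497 + 1.4673 + 1.3729) / 15 = 2.24034
bias = 2.24034 − 2.1812

bias = +0.0591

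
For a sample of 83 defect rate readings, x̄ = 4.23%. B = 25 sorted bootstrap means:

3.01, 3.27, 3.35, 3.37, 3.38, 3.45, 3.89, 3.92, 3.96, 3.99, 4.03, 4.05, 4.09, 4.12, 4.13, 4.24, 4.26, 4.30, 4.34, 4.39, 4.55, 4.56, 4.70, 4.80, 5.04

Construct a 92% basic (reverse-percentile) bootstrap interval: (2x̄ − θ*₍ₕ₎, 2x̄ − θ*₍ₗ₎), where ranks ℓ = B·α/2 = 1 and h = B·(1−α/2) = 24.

Percentile endpoints at ranks 1 and 24: θ*₍1₎ = 3.01, θ*₍24₎ = 4.80.
Basic interval reflects these around x̄:
  lower = 2 × 4.23 − 4.80 = 3.66
  upper = 2 × 4.23 − 3.01 = 5.45

(3.66, 5.45)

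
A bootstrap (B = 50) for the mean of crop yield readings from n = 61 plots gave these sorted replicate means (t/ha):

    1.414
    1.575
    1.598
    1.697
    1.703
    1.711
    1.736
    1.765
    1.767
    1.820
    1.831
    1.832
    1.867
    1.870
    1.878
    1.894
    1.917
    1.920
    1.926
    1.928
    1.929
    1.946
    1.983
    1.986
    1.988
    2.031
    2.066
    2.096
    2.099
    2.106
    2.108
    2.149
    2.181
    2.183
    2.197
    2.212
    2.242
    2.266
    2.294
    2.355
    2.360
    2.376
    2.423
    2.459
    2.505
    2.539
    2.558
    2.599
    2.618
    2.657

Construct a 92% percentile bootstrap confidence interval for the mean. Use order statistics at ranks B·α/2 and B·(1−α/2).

α = 0.08; lower rank = 50 × 0.040 = 2; upper rank = 50 × 0.960 = 48.
The 2nd smallest replicate is 1.575; the 48th is 2.599.

(1.575, 2.599)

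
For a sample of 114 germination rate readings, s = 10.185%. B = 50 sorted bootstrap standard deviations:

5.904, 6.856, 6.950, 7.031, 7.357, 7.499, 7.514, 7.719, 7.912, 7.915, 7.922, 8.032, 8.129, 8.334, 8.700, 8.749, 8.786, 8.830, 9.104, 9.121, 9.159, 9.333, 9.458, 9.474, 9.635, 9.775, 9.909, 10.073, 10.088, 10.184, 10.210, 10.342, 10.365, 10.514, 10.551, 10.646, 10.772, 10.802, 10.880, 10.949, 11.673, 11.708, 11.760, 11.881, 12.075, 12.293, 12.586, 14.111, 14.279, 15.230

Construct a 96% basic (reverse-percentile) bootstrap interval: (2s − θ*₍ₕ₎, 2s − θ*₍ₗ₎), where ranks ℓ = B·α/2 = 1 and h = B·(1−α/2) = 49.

Percentile endpoints at ranks 1 and 49: θ*₍1₎ = 5.904, θ*₍49₎ = 14.279.
Basic interval reflects these around s:
  lower = 2 × 10.185 − 14.279 = 6.091
  upper = 2 × 10.185 − 5.904 = 14.466

(6.091, 14.466)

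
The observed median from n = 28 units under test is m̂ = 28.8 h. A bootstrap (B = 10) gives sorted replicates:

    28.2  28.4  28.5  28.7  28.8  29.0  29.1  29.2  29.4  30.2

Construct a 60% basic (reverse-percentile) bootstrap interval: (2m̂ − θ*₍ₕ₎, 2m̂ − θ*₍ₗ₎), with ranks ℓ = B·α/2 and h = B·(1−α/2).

Percentile endpoints at ranks 2 and 8: θ*₍2₎ = 28.4, θ*₍8₎ = 29.2.
Basic interval reflects these around m̂:
  lower = 2 × 28.8 − 29.2 = 28.4
  upper = 2 × 28.8 − 28.4 = 29.2

(28.4, 29.2)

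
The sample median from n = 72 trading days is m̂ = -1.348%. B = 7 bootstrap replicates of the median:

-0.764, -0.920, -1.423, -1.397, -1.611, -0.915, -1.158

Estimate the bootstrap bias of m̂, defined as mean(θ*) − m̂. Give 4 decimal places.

mean(θ*) = ((-0.764) + (-0.920) + (-1.423) + (-1.397) + (-1.611) + (-0.915) + (-1.158)) / 7 = -1.16971
bias = -1.16971 − -1.348

bias = +0.1783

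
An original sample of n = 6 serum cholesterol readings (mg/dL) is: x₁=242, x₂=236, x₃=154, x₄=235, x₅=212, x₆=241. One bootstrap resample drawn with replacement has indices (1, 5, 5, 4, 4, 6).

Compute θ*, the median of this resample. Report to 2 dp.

Resample values: 242, 212, 212, 235, 235, 241.
Sorted: 212, 212, 235, 235, 241, 242
Median = average of the two middle values = 235.00

θ* = 235.00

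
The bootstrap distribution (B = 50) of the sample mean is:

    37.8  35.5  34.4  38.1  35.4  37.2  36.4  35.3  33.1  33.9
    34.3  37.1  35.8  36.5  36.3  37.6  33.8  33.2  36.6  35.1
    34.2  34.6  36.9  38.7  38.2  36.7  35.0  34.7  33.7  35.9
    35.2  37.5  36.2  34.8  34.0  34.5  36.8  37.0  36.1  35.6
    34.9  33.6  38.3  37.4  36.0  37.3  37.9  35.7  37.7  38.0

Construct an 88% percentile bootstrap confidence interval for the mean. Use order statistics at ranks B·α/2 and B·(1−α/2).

(33.6, 38.1)

Sorted replicates: 33.1, 33.2, 33.6, 33.7, 33.8, 33.9, 34.0, 34.2, 34.3, 34.4, 34.5, 34.6, 34.7, 34.8, 34.9, 35.0, 35.1, 35.2, 35.3, 35.4, 35.5, 35.6, 35.7, 35.8, 35.9, 36.0, 36.1, 36.2, 36.3, 36.4, 36.5, 36.6, 36.7, 36.8, 36.9, 37.0, 37.1, 37.2, 37.3, 37.4, 37.5, 37.6, 37.7, 37.8, 37.9, 38.0, 38.1, 38.2, 38.3, 38.7
α = 0.12; lower rank = 50 × 0.060 = 3; upper rank = 50 × 0.940 = 47.
The 3rd smallest replicate is 33.6; the 47th is 38.1.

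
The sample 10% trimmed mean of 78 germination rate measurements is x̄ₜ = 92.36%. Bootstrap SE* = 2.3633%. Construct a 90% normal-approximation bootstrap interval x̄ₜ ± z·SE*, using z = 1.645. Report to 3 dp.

(88.472, 96.248)

Margin = 1.645 × 2.3633 = 3.8876
Interval: 92.36 ± 3.8876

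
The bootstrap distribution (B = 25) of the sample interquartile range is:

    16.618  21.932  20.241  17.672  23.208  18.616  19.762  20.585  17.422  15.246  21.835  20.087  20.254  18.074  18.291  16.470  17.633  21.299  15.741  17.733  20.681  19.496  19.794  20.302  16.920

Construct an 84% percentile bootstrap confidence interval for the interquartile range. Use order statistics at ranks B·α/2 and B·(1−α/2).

Sorted replicates: 15.246, 15.741, 16.470, 16.618, 16.920, 17.422, 17.633, 17.672, 17.733, 18.074, 18.291, 18.616, 19.496, 19.762, 19.794, 20.087, 20.241, 20.254, 20.302, 20.585, 20.681, 21.299, 21.835, 21.932, 23.208
α = 0.16; lower rank = 25 × 0.080 = 2; upper rank = 25 × 0.920 = 23.
The 2nd smallest replicate is 15.741; the 23rd is 21.835.

(15.741, 21.835)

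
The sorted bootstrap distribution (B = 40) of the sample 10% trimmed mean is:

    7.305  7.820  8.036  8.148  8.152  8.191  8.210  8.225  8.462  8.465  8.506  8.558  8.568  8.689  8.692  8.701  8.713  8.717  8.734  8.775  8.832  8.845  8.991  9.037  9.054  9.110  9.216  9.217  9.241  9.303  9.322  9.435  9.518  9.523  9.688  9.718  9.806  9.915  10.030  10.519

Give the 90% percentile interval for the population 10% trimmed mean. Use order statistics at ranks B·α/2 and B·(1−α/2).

α = 0.10; lower rank = 40 × 0.050 = 2; upper rank = 40 × 0.950 = 38.
The 2nd smallest replicate is 7.820; the 38th is 9.915.

(7.820, 9.915)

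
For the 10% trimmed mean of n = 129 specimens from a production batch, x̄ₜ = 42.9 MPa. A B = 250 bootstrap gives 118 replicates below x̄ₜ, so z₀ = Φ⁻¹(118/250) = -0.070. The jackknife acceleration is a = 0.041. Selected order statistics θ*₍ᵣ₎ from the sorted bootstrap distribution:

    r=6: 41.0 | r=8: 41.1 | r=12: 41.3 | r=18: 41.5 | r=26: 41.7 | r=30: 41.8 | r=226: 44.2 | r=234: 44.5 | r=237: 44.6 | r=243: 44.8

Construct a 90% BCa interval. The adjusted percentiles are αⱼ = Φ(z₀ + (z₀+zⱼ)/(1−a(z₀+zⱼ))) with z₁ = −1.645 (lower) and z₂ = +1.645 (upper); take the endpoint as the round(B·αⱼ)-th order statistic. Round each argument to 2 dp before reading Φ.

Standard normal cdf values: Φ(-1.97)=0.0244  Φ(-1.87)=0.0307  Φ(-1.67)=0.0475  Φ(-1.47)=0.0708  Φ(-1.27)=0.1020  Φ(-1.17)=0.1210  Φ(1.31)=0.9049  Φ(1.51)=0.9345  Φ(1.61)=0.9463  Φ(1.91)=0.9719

(41.3, 44.6)

Lower: z₀ + z₁ = -0.070 + (-1.645) = -1.715; 1 − a(z₀+z₁) = 1 − (0.041)(-1.715) = 1.0703; argument = -0.070 + (-1.715)/1.0703 = -1.6723 → -1.67.
α₁ = Φ(-1.67) = 0.0475; rank = round(250 × 0.0475) = 12; θ*₍12₎ = 41.3.
Upper: z₀ + z₂ = 1.575; 1 − a(z₀+z₂) = 0.9354; argument = 1.6137 → 1.61; α₂ = 0.9463; rank = 237; θ*₍237₎ = 44.6.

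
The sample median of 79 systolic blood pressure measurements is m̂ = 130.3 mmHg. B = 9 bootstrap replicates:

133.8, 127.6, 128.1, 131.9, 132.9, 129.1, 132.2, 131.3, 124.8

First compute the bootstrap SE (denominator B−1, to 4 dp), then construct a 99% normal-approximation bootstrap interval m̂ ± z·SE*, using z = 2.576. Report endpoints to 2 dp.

(122.69, 137.91)

Mean of replicates = 130.1889; sum of squared deviations = 69.8889; SE* = √(69.8889/8) = 2.9557
Margin = 2.576 × 2.9557 = 7.614
Interval: 130.3 ± 7.614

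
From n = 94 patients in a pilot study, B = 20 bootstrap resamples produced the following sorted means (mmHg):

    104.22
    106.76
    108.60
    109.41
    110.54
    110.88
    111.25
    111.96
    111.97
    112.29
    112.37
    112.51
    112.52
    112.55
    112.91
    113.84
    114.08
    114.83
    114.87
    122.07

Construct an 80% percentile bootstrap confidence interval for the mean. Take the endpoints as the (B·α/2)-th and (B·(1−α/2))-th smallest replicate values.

(106.76, 114.83)

α = 0.20; lower rank = 20 × 0.100 = 2; upper rank = 20 × 0.900 = 18.
The 2nd smallest replicate is 106.76; the 18th is 114.83.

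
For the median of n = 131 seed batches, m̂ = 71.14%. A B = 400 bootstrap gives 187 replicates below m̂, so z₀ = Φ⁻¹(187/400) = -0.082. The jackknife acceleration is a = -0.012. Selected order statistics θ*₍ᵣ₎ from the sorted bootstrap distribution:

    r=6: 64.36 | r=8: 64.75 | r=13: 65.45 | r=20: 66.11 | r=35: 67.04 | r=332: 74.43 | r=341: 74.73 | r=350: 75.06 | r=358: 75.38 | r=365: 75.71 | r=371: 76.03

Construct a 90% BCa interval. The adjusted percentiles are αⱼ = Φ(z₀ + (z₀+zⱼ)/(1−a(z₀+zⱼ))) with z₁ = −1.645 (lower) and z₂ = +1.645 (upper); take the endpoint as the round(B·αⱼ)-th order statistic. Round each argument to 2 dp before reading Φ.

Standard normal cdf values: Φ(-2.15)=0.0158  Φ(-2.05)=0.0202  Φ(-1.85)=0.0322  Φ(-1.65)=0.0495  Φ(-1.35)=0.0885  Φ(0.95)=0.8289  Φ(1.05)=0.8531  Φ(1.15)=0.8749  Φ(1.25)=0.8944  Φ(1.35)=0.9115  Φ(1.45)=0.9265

Lower: z₀ + z₁ = -0.082 + (-1.645) = -1.727; 1 − a(z₀+z₁) = 1 − (-0.012)(-1.727) = 0.9793; argument = -0.082 + (-1.727)/0.9793 = -1.8455 → -1.85.
α₁ = Φ(-1.85) = 0.0322; rank = round(400 × 0.0322) = 13; θ*₍13₎ = 65.45.
Upper: z₀ + z₂ = 1.563; 1 − a(z₀+z₂) = 1.0188; argument = 1.4522 → 1.45; α₂ = 0.9265; rank = 371; θ*₍371₎ = 76.03.

(65.45, 76.03)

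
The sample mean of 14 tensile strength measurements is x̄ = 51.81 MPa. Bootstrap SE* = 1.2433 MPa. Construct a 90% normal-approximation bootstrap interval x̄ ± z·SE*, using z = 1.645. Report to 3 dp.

(49.765, 53.855)

Margin = 1.645 × 1.2433 = 2.0452
Interval: 51.81 ± 2.0452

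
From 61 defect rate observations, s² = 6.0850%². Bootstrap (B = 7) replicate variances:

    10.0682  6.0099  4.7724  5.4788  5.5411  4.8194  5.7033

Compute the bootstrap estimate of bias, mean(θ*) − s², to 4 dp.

mean(θ*) = (10.0682 + 6.0099 + 4.7724 + 5.4788 + 5.5411 + 4.8194 + 5.7033) / 7 = 6.05616
bias = 6.05616 − 6.0850

bias = −0.0288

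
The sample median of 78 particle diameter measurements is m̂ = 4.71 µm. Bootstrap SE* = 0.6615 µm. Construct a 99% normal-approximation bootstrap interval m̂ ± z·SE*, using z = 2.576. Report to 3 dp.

Margin = 2.576 × 0.6615 = 1.7040
Interval: 4.71 ± 1.7040

(3.006, 6.414)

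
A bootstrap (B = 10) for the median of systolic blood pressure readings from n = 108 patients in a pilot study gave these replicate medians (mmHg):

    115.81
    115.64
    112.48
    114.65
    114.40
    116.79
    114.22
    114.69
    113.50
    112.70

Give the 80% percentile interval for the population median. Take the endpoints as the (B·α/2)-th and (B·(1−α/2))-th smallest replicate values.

Sorted replicates: 112.48, 112.70, 113.50, 114.22, 114.40, 114.65, 114.69, 115.64, 115.81, 116.79
α = 0.20; lower rank = 10 × 0.100 = 1; upper rank = 10 × 0.900 = 9.
The 1st smallest replicate is 112.48; the 9th is 115.81.

(112.48, 115.81)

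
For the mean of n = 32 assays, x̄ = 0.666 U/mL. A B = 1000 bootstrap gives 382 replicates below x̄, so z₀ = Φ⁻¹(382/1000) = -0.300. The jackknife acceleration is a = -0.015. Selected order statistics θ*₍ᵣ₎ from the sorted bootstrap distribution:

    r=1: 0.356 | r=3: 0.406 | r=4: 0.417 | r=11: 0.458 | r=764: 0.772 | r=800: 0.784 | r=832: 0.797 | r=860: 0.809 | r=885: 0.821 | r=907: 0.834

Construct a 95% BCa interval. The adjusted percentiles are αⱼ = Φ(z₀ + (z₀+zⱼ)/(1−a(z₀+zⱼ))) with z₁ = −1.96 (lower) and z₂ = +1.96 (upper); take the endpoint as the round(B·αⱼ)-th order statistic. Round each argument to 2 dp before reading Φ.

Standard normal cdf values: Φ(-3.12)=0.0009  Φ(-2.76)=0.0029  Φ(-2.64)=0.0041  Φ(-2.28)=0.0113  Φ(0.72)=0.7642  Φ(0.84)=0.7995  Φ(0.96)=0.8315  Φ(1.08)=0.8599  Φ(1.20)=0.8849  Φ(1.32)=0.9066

(0.417, 0.834)

Lower: z₀ + z₁ = -0.300 + (-1.960) = -2.260; 1 − a(z₀+z₁) = 1 − (-0.015)(-2.260) = 0.9661; argument = -0.300 + (-2.260)/0.9661 = -2.6393 → -2.64.
α₁ = Φ(-2.64) = 0.0041; rank = round(1000 × 0.0041) = 4; θ*₍4₎ = 0.417.
Upper: z₀ + z₂ = 1.660; 1 − a(z₀+z₂) = 1.0249; argument = 1.3197 → 1.32; α₂ = 0.9066; rank = 907; θ*₍907₎ = 0.834.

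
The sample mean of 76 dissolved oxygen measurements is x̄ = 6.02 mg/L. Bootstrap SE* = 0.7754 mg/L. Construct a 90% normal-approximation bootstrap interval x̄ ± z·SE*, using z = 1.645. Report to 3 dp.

(4.744, 7.296)

Margin = 1.645 × 0.7754 = 1.2755
Interval: 6.02 ± 1.2755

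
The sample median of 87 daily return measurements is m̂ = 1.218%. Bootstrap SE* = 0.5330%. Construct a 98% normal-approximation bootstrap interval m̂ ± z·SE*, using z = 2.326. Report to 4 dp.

(-0.0218, 2.4578)

Margin = 2.326 × 0.5330 = 1.23976
Interval: 1.218 ± 1.23976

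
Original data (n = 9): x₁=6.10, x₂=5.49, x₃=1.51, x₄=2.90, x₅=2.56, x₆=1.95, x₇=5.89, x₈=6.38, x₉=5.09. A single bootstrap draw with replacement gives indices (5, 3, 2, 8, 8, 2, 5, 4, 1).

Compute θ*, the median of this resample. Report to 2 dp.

Resample values: 2.56, 1.51, 5.49, 6.38, 6.38, 5.49, 2.56, 2.90, 6.10.
Sorted: 1.51, 2.56, 2.56, 2.90, 5.49, 5.49, 6.10, 6.38, 6.38
Median = middle value = 5.49

θ* = 5.49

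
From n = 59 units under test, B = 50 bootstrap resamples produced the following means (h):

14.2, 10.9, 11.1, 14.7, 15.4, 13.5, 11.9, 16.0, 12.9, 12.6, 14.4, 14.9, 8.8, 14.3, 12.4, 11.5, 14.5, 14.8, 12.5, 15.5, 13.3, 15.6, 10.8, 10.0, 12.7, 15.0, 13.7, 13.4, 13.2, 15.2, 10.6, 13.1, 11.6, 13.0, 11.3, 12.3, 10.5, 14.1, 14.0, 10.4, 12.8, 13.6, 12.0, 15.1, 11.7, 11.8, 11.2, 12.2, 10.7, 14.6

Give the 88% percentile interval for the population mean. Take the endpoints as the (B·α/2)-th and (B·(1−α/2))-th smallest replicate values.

(10.4, 15.4)

Sorted replicates: 8.8, 10.0, 10.4, 10.5, 10.6, 10.7, 10.8, 10.9, 11.1, 11.2, 11.3, 11.5, 11.6, 11.7, 11.8, 11.9, 12.0, 12.2, 12.3, 12.4, 12.5, 12.6, 12.7, 12.8, 12.9, 13.0, 13.1, 13.2, 13.3, 13.4, 13.5, 13.6, 13.7, 14.0, 14.1, 14.2, 14.3, 14.4, 14.5, 14.6, 14.7, 14.8, 14.9, 15.0, 15.1, 15.2, 15.4, 15.5, 15.6, 16.0
α = 0.12; lower rank = 50 × 0.060 = 3; upper rank = 50 × 0.940 = 47.
The 3rd smallest replicate is 10.4; the 47th is 15.4.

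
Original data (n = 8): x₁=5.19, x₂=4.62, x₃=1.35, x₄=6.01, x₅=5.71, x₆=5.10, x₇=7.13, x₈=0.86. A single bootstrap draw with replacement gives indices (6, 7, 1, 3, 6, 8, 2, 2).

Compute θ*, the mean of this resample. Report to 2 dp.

θ* = 4.25

Resample values: 5.10, 7.13, 5.19, 1.35, 5.10, 0.86, 4.62, 4.62.
Mean = (5.10 + 7.13 + 5.19 + 1.35 + 5.10 + 0.86 + 4.62 + 4.62) / 8 = 33.970 / 8 = 4.25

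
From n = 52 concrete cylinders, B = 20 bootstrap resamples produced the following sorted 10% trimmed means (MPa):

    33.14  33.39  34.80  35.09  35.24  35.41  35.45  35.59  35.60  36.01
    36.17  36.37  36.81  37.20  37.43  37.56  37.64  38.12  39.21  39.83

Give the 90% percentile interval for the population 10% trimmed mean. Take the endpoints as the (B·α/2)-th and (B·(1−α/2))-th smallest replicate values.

α = 0.10; lower rank = 20 × 0.050 = 1; upper rank = 20 × 0.950 = 19.
The 1st smallest replicate is 33.14; the 19th is 39.21.

(33.14, 39.21)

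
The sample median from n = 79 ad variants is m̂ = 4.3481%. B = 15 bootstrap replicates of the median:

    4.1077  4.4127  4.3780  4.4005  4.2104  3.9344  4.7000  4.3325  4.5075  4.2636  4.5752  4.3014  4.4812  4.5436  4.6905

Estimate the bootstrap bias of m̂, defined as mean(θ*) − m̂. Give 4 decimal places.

mean(θ*) = (4.1077 + 4.4127 + 4.3780 + 4.4005 + 4.2104 + 3.9344 + 4.7000 + 4.3325 + 4.5075 + 4.2636 + 4.5752 + 4.3014 + 4.4812 + 4.5436 + 4.6905) / 15 = 4.38928
bias = 4.38928 − 4.3481

bias = +0.0412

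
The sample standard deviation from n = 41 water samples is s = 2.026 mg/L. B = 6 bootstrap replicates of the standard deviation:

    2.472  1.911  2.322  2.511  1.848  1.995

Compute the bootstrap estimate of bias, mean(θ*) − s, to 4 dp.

mean(θ*) = (2.472 + 1.911 + 2.322 + 2.511 + 1.848 + 1.995) / 6 = 2.17650
bias = 2.17650 − 2.026

bias = +0.1505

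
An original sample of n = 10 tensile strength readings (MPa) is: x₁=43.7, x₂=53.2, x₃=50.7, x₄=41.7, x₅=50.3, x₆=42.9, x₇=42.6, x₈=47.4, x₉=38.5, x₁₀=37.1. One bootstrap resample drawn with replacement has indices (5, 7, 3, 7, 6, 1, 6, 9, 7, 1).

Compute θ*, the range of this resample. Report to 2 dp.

Resample values: 50.3, 42.6, 50.7, 42.6, 42.9, 43.7, 42.9, 38.5, 42.6, 43.7.
Range = 50.7 − 38.5 = 12.20

θ* = 12.20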